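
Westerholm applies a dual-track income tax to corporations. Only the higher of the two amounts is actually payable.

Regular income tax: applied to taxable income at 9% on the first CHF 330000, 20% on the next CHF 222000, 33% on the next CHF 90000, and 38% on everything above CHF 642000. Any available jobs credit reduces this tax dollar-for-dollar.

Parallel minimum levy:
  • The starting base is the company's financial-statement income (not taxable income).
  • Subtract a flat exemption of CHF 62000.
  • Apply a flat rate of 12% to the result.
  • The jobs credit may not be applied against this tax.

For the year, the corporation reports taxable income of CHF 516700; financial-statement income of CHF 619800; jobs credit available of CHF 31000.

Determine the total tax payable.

CHF 66936

Regular income tax:
  CHF 330000 × 9% = CHF 29700
  CHF 186700 × 20% = CHF 37340
  → CHF 67040
  Less jobs credit CHF 31000 → CHF 36040

Parallel minimum levy:
  Base (financial-statement income): CHF 619800
  Less exemption CHF 62000 → base CHF 557800
  CHF 557800 × 12% = CHF 66936

CHF 66936 > CHF 36040, so the parallel minimum levy is the binding amount.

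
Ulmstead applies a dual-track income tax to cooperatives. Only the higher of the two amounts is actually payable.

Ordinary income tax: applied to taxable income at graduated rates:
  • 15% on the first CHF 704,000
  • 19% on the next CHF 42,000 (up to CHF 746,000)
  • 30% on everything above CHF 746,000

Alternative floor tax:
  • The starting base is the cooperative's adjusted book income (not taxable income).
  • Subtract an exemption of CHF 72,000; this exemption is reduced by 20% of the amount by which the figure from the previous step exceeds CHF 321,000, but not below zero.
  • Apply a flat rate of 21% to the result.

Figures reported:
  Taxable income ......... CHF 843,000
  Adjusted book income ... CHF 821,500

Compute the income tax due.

Ordinary income tax:
  CHF 704,000 × 15% = CHF 105,600
  CHF 42,000 × 19% = CHF 7,980
  CHF 97,000 × 30% = CHF 29,100
  → CHF 142,680

Alternative floor tax:
  Base (adjusted book income): CHF 821,500
  Exemption: 20% × (CHF 821,500 − CHF 321,000) = CHF 100,100 ≥ CHF 72,000, so the exemption is fully phased out
  Base: CHF 821,500 − CHF 0 = CHF 821,500
  CHF 821,500 × 21% = CHF 172,515

CHF 172,515 > CHF 142,680, so the alternative floor tax is the binding amount.

CHF 172,515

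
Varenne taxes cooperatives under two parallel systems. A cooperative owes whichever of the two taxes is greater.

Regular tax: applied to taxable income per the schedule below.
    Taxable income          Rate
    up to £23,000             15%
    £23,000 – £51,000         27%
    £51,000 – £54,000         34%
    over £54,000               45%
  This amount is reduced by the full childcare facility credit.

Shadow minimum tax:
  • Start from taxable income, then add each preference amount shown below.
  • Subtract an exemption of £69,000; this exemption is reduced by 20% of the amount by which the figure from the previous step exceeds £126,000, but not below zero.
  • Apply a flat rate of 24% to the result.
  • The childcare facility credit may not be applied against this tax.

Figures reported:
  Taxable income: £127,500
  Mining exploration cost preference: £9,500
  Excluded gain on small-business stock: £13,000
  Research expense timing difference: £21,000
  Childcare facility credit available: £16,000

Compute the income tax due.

Shadow minimum tax:
  Adjusted income: £127,500 + £9,500 + £13,000 + £21,000 = £171,000
  Exemption: £69,000 − 20% × (£171,000 − £126,000) = £69,000 − £9,000 = £60,000
  Base: £171,000 − £60,000 = £111,000
  £111,000 × 24% = £26,640

Regular tax:
  £23,000 × 15% = £3,450
  £28,000 × 27% = £7,560
  £3,000 × 34% = £1,020
  £73,500 × 45% = £33,075
  → £45,105
  Less childcare facility credit £16,000 → £29,105

£29,105 > £26,640, so the regular tax governs.

£29,105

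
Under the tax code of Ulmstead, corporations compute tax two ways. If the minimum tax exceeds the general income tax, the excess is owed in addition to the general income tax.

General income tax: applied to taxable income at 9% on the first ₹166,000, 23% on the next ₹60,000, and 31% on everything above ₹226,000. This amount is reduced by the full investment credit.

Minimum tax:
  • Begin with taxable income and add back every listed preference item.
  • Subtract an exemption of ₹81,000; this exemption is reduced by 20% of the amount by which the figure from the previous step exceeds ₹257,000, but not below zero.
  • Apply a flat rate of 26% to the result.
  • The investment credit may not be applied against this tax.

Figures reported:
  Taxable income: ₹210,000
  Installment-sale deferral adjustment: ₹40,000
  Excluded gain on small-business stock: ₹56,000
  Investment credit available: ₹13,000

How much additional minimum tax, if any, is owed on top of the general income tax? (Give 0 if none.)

Minimum tax:
  Adjusted income: ₹210,000 + ₹40,000 + ₹56,000 = ₹306,000
  Exemption: ₹81,000 − 20% × (₹306,000 − ₹257,000) = ₹81,000 − ₹9,800 = ₹71,200
  Base: ₹306,000 − ₹71,200 = ₹234,800
  ₹234,800 × 26% = ₹61,048

General income tax:
  ₹166,000 × 9% = ₹14,940
  ₹44,000 × 23% = ₹10,120
  → ₹25,060
  Less investment credit ₹13,000 → ₹12,060

Excess of minimum tax over general income tax: ₹61,048 − ₹12,060 = ₹48,988.

₹48,988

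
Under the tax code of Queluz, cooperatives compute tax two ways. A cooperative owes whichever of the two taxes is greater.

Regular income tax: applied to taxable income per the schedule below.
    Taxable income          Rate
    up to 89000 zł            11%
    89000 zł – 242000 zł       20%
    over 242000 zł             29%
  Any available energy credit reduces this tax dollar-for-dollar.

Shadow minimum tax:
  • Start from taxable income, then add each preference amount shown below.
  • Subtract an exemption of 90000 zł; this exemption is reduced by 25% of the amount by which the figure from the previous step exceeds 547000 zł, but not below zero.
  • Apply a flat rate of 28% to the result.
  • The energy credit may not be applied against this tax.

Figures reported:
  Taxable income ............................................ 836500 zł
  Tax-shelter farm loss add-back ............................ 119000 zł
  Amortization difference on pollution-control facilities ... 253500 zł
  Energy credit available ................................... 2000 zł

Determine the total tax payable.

Shadow minimum tax:
  Adjusted income: 836500 zł + 119000 zł + 253500 zł = 1209000 zł
  Exemption: 25% × (1209000 zł − 547000 zł) = 165500 zł ≥ 90000 zł, so the exemption is fully phased out
  Base: 1209000 zł − 0 zł = 1209000 zł
  1209000 zł × 28% = 338520 zł

Regular income tax:
  89000 zł × 11% = 9790 zł
  153000 zł × 20% = 30600 zł
  594500 zł × 29% = 172405 zł
  → 212795 zł
  Less energy credit 2000 zł → 210795 zł

338520 zł > 210795 zł, so the shadow minimum tax is the binding amount.

338520 zł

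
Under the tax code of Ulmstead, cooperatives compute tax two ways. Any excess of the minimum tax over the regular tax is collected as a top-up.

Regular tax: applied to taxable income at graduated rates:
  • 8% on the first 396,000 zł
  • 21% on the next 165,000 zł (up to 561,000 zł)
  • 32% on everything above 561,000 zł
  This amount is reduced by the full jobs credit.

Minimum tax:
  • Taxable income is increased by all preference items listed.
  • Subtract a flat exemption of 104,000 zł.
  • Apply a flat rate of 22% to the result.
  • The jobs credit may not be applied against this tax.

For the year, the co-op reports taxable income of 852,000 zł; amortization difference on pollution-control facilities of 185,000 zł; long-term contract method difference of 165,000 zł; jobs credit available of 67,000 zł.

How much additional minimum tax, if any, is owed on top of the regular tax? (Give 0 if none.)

149,110 zł

Minimum tax:
  Adjusted income: 852,000 zł + 185,000 zł + 165,000 zł = 1,202,000 zł
  Less exemption 104,000 zł → base 1,098,000 zł
  1,098,000 zł × 22% = 241,560 zł

Regular tax:
  396,000 zł × 8% = 31,680 zł
  165,000 zł × 21% = 34,650 zł
  291,000 zł × 32% = 93,120 zł
  → 159,450 zł
  Less jobs credit 67,000 zł → 92,450 zł

Excess of minimum tax over regular tax: 241,560 zł − 92,450 zł = 149,110 zł.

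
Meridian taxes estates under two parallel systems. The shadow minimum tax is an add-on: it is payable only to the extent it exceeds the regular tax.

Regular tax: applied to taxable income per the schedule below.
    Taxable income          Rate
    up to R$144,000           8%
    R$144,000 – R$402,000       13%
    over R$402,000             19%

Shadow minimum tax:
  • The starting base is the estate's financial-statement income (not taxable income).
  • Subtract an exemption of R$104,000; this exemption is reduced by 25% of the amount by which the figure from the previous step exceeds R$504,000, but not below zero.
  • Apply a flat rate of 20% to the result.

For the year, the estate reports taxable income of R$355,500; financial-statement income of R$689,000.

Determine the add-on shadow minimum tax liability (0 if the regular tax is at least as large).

Shadow minimum tax:
  Base (financial-statement income): R$689,000
  Exemption: R$104,000 − 25% × (R$689,000 − R$504,000) = R$104,000 − R$46,250 = R$57,750
  Base: R$689,000 − R$57,750 = R$631,250
  R$631,250 × 20% = R$126,250

Regular tax:
  R$144,000 × 8% = R$11,520
  R$211,500 × 13% = R$27,495
  → R$39,015

Excess of shadow minimum tax over regular tax: R$126,250 − R$39,015 = R$87,235.

R$87,235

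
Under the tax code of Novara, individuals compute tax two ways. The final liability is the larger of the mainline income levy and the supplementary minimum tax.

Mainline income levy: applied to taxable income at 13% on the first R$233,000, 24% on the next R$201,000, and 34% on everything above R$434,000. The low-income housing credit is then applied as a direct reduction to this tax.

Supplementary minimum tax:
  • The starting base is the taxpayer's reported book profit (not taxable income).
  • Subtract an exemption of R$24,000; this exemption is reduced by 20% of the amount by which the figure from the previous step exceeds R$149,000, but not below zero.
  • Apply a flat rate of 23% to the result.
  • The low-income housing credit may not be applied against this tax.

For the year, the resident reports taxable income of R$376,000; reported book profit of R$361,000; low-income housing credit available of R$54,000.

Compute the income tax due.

R$83,030

Mainline income levy:
  R$233,000 × 13% = R$30,290
  R$143,000 × 24% = R$34,320
  → R$64,610
  Less low-income housing credit R$54,000 → R$10,610

Supplementary minimum tax:
  Base (reported book profit): R$361,000
  Exemption: 20% × (R$361,000 − R$149,000) = R$42,400 ≥ R$24,000, so the exemption is fully phased out
  Base: R$361,000 − R$0 = R$361,000
  R$361,000 × 23% = R$83,030

R$83,030 > R$10,610, so the supplementary minimum tax is the binding amount.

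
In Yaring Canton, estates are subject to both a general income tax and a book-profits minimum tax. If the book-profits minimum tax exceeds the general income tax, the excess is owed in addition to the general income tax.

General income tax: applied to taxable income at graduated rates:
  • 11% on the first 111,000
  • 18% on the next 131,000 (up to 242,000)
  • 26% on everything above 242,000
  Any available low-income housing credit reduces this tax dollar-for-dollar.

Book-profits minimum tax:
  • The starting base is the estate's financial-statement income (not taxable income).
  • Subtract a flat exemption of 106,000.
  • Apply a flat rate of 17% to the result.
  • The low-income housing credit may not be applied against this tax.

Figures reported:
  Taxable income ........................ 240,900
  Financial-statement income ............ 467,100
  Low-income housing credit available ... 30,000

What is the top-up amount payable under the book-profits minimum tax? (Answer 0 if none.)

General income tax:
  111,000 × 11% = 12,210
  129,900 × 18% = 23,382
  → 35,592
  Less low-income housing credit 30,000 → 5,592

Book-profits minimum tax:
  Base (financial-statement income): 467,100
  Less exemption 106,000 → base 361,100
  361,100 × 17% = 61,387

Excess of book-profits minimum tax over general income tax: 61,387 − 5,592 = 55,795.

55,795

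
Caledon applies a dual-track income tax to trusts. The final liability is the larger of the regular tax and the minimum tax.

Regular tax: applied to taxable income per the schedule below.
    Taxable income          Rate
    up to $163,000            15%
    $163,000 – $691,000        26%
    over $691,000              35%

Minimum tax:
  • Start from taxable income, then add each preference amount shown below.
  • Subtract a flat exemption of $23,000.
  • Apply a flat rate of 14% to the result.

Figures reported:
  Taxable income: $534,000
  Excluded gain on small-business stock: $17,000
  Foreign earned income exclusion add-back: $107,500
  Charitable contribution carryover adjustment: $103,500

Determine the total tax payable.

$120,910

Minimum tax:
  Adjusted income: $534,000 + $17,000 + $107,500 + $103,500 = $762,000
  Less exemption $23,000 → base $739,000
  $739,000 × 14% = $103,460

Regular tax:
  $163,000 × 15% = $24,450
  $371,000 × 26% = $96,460
  → $120,910

$120,910 > $103,460, so the regular tax governs.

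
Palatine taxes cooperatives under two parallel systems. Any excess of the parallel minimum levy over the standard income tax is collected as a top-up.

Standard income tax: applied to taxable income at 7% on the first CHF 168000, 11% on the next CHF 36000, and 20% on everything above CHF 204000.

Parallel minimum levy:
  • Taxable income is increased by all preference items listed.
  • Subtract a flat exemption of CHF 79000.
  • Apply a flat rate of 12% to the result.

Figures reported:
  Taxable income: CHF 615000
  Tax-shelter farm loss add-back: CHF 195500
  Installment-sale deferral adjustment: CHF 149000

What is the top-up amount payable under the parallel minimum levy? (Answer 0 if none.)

Parallel minimum levy:
  Adjusted income: CHF 615000 + CHF 195500 + CHF 149000 = CHF 959500
  Less exemption CHF 79000 → base CHF 880500
  CHF 880500 × 12% = CHF 105660

Standard income tax:
  CHF 168000 × 7% = CHF 11760
  CHF 36000 × 11% = CHF 3960
  CHF 411000 × 20% = CHF 82200
  → CHF 97920

Excess of parallel minimum levy over standard income tax: CHF 105660 − CHF 97920 = CHF 7740.

CHF 7740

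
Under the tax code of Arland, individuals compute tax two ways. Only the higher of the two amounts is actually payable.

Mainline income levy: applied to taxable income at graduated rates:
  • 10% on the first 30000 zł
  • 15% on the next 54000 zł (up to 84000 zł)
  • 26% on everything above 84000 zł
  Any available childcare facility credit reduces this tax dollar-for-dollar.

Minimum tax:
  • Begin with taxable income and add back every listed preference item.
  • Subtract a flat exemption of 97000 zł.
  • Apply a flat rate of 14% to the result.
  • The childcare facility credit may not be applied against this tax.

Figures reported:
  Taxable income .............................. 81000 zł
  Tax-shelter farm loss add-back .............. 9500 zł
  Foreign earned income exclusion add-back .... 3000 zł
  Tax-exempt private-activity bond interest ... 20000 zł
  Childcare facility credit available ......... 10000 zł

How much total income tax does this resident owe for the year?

2310 zł

Mainline income levy:
  30000 zł × 10% = 3000 zł
  51000 zł × 15% = 7650 zł
  → 10650 zł
  Less childcare facility credit 10000 zł → 650 zł

Minimum tax:
  Adjusted income: 81000 zł + 9500 zł + 3000 zł + 20000 zł = 113500 zł
  Less exemption 97000 zł → base 16500 zł
  16500 zł × 14% = 2310 zł

2310 zł > 650 zł, so the minimum tax is the binding amount.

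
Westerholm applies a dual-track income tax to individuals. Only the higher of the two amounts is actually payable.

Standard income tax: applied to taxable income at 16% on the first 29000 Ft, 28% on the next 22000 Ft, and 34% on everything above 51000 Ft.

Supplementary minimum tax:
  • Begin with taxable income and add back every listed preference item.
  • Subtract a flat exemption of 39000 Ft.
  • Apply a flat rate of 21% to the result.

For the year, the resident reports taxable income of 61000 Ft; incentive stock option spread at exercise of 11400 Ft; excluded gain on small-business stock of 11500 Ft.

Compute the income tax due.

14200 Ft

Standard income tax:
  29000 Ft × 16% = 4640 Ft
  22000 Ft × 28% = 6160 Ft
  10000 Ft × 34% = 3400 Ft
  → 14200 Ft

Supplementary minimum tax:
  Adjusted income: 61000 Ft + 11400 Ft + 11500 Ft = 83900 Ft
  Less exemption 39000 Ft → base 44900 Ft
  44900 Ft × 21% = 9429 Ft

14200 Ft > 9429 Ft, so the standard income tax governs.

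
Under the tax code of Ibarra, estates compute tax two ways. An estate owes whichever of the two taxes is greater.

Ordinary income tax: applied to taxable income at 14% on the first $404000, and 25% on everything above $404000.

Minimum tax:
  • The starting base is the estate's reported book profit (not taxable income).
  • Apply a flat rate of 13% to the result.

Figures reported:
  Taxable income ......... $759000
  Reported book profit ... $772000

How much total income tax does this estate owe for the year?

$145310

Ordinary income tax:
  $404000 × 14% = $56560
  $355000 × 25% = $88750
  → $145310

Minimum tax:
  Base (reported book profit): $772000
  $772000 × 13% = $100360

$145310 > $100360, so the ordinary income tax governs.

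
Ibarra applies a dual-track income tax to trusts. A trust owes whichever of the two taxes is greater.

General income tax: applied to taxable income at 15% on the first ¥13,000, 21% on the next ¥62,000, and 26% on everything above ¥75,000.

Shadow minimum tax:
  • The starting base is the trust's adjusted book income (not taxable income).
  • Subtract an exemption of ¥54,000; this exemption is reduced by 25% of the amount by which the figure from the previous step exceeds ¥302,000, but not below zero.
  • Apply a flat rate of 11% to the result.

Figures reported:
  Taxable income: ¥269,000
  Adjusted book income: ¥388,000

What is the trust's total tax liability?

¥65,410

General income tax:
  ¥13,000 × 15% = ¥1,950
  ¥62,000 × 21% = ¥13,020
  ¥194,000 × 26% = ¥50,440
  → ¥65,410

Shadow minimum tax:
  Base (adjusted book income): ¥388,000
  Exemption: ¥54,000 − 25% × (¥388,000 − ¥302,000) = ¥54,000 − ¥21,500 = ¥32,500
  Base: ¥388,000 − ¥32,500 = ¥355,500
  ¥355,500 × 11% = ¥39,105

¥65,410 > ¥39,105, so the general income tax governs.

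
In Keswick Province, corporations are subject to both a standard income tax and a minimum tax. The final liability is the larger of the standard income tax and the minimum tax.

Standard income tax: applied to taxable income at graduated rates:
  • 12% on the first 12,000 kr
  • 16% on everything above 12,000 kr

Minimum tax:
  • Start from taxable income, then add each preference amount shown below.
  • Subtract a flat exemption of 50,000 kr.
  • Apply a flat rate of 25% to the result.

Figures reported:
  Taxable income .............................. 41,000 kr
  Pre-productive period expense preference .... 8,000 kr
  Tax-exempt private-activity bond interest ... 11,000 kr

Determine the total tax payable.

6,080 kr

Minimum tax:
  Adjusted income: 41,000 kr + 8,000 kr + 11,000 kr = 60,000 kr
  Less exemption 50,000 kr → base 10,000 kr
  10,000 kr × 25% = 2,500 kr

Standard income tax:
  12,000 kr × 12% = 1,440 kr
  29,000 kr × 16% = 4,640 kr
  → 6,080 kr

6,080 kr > 2,500 kr, so the standard income tax governs.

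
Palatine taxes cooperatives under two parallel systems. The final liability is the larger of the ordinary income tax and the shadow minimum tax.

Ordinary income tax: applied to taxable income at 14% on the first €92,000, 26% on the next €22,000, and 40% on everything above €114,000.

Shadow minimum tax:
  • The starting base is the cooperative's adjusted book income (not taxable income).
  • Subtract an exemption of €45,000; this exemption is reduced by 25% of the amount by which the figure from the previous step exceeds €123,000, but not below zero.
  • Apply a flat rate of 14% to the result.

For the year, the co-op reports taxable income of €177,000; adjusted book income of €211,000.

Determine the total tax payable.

Shadow minimum tax:
  Base (adjusted book income): €211,000
  Exemption: €45,000 − 25% × (€211,000 − €123,000) = €45,000 − €22,000 = €23,000
  Base: €211,000 − €23,000 = €188,000
  €188,000 × 14% = €26,320

Ordinary income tax:
  €92,000 × 14% = €12,880
  €22,000 × 26% = €5,720
  €63,000 × 40% = €25,200
  → €43,800

€43,800 > €26,320, so the ordinary income tax governs.

€43,800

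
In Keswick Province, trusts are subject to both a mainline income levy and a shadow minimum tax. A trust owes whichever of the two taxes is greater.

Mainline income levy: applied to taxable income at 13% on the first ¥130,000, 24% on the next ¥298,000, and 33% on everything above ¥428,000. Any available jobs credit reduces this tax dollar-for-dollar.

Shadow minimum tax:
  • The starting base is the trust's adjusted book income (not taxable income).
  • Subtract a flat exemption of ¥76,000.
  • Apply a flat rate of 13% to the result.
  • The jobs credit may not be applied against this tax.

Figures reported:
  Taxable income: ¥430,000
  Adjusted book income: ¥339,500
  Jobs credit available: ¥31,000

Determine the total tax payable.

¥58,080

Mainline income levy:
  ¥130,000 × 13% = ¥16,900
  ¥298,000 × 24% = ¥71,520
  ¥2,000 × 33% = ¥660
  → ¥89,080
  Less jobs credit ¥31,000 → ¥58,080

Shadow minimum tax:
  Base (adjusted book income): ¥339,500
  Less exemption ¥76,000 → base ¥263,500
  ¥263,500 × 13% = ¥34,255

¥58,080 > ¥34,255, so the mainline income levy governs.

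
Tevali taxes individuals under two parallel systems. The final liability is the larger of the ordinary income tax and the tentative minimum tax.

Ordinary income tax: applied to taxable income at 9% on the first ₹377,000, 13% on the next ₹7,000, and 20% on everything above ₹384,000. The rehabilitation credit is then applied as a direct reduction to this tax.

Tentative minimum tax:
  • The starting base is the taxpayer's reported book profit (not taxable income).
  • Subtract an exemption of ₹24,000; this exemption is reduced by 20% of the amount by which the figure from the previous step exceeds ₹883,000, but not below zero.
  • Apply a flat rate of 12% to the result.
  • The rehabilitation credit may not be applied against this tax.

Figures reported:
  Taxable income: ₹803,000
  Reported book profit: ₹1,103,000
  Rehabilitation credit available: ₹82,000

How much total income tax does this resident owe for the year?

₹132,360

Tentative minimum tax:
  Base (reported book profit): ₹1,103,000
  Exemption: 20% × (₹1,103,000 − ₹883,000) = ₹44,000 ≥ ₹24,000, so the exemption is fully phased out
  Base: ₹1,103,000 − ₹0 = ₹1,103,000
  ₹1,103,000 × 12% = ₹132,360

Ordinary income tax:
  ₹377,000 × 9% = ₹33,930
  ₹7,000 × 13% = ₹910
  ₹419,000 × 20% = ₹83,800
  → ₹118,640
  Less rehabilitation credit ₹82,000 → ₹36,640

₹132,360 > ₹36,640, so the tentative minimum tax is the binding amount.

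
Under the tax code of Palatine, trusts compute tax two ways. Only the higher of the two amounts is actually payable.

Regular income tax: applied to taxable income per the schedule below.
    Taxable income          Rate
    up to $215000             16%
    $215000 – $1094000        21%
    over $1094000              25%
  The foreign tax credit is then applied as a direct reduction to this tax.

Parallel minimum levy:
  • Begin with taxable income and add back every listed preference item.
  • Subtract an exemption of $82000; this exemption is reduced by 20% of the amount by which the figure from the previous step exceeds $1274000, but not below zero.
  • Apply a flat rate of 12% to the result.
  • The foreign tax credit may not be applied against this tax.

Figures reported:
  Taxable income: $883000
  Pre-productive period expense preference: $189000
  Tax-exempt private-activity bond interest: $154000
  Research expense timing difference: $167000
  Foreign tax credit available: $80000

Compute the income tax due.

Regular income tax:
  $215000 × 16% = $34400
  $668000 × 21% = $140280
  → $174680
  Less foreign tax credit $80000 → $94680

Parallel minimum levy:
  Adjusted income: $883000 + $189000 + $154000 + $167000 = $1393000
  Exemption: $82000 − 20% × ($1393000 − $1274000) = $82000 − $23800 = $58200
  Base: $1393000 − $58200 = $1334800
  $1334800 × 12% = $160176

$160176 > $94680, so the parallel minimum levy is the binding amount.

$160176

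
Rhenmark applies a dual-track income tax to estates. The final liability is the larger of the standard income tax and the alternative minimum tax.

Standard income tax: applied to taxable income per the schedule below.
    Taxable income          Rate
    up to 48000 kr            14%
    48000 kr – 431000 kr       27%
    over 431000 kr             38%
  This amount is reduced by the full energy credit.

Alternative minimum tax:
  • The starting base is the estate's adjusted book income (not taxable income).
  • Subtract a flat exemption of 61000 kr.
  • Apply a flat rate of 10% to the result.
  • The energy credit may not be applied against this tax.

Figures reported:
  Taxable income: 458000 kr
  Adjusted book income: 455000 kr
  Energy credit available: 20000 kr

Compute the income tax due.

100390 kr

Alternative minimum tax:
  Base (adjusted book income): 455000 kr
  Less exemption 61000 kr → base 394000 kr
  394000 kr × 10% = 39400 kr

Standard income tax:
  48000 kr × 14% = 6720 kr
  383000 kr × 27% = 103410 kr
  27000 kr × 38% = 10260 kr
  → 120390 kr
  Less energy credit 20000 kr → 100390 kr

100390 kr > 39400 kr, so the standard income tax governs.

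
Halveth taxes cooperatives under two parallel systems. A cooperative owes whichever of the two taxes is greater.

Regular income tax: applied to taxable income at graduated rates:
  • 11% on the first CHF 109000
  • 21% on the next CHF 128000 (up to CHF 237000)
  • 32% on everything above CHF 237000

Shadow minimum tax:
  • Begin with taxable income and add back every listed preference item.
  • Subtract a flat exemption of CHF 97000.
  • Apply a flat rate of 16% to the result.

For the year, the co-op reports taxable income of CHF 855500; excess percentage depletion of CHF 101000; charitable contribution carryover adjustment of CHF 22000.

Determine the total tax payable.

CHF 236790

Regular income tax:
  CHF 109000 × 11% = CHF 11990
  CHF 128000 × 21% = CHF 26880
  CHF 618500 × 32% = CHF 197920
  → CHF 236790

Shadow minimum tax:
  Adjusted income: CHF 855500 + CHF 101000 + CHF 22000 = CHF 978500
  Less exemption CHF 97000 → base CHF 881500
  CHF 881500 × 16% = CHF 141040

CHF 236790 > CHF 141040, so the regular income tax governs.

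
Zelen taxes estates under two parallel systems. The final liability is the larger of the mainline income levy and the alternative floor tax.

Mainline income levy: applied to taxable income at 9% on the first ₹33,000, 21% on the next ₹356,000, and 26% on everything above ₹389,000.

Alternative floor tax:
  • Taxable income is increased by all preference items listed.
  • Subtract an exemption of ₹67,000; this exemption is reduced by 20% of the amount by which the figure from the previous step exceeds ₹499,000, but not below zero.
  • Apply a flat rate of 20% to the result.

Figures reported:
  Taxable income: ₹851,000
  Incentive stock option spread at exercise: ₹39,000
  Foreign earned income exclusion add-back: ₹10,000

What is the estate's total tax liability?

₹197,850

Alternative floor tax:
  Adjusted income: ₹851,000 + ₹39,000 + ₹10,000 = ₹900,000
  Exemption: 20% × (₹900,000 − ₹499,000) = ₹80,200 ≥ ₹67,000, so the exemption is fully phased out
  Base: ₹900,000 − ₹0 = ₹900,000
  ₹900,000 × 20% = ₹180,000

Mainline income levy:
  ₹33,000 × 9% = ₹2,970
  ₹356,000 × 21% = ₹74,760
  ₹462,000 × 26% = ₹120,120
  → ₹197,850

₹197,850 > ₹180,000, so the mainline income levy governs.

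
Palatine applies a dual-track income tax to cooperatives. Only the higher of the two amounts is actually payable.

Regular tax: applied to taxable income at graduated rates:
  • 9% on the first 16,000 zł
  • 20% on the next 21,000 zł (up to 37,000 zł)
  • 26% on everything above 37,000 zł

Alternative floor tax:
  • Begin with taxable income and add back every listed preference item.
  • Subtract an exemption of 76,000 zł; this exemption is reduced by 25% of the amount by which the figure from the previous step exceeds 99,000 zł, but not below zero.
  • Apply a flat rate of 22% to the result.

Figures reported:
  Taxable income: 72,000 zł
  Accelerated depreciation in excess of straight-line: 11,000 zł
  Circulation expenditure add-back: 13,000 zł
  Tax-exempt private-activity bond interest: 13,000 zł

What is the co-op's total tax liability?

Regular tax:
  16,000 zł × 9% = 1,440 zł
  21,000 zł × 20% = 4,200 zł
  35,000 zł × 26% = 9,100 zł
  → 14,740 zł

Alternative floor tax:
  Adjusted income: 72,000 zł + 11,000 zł + 13,000 zł + 13,000 zł = 109,000 zł
  Exemption: 76,000 zł − 25% × (109,000 zł − 99,000 zł) = 76,000 zł − 2,500 zł = 73,500 zł
  Base: 109,000 zł − 73,500 zł = 35,500 zł
  35,500 zł × 22% = 7,810 zł

14,740 zł > 7,810 zł, so the regular tax governs.

14,740 zł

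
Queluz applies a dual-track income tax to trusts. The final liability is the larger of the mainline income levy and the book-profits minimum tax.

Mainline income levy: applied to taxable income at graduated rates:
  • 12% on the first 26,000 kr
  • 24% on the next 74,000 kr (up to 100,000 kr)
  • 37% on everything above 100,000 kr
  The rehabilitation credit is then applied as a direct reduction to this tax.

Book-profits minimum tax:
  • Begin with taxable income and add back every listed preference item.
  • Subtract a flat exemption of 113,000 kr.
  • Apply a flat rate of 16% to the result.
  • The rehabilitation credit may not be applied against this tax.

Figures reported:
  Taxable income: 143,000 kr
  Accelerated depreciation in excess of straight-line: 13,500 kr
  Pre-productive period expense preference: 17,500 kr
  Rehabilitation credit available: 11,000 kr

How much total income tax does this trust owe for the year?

Book-profits minimum tax:
  Adjusted income: 143,000 kr + 13,500 kr + 17,500 kr = 174,000 kr
  Less exemption 113,000 kr → base 61,000 kr
  61,000 kr × 16% = 9,760 kr

Mainline income levy:
  26,000 kr × 12% = 3,120 kr
  74,000 kr × 24% = 17,760 kr
  43,000 kr × 37% = 15,910 kr
  → 36,790 kr
  Less rehabilitation credit 11,000 kr → 25,790 kr

25,790 kr > 9,760 kr, so the mainline income levy governs.

25,790 kr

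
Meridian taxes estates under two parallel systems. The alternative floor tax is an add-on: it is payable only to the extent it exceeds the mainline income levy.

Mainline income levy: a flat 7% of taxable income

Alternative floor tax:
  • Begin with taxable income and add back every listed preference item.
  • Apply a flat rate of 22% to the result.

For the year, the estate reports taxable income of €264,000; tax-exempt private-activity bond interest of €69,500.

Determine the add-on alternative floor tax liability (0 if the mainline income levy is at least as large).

€54,890

Alternative floor tax:
  Adjusted income: €264,000 + €69,500 = €333,500
  €333,500 × 22% = €73,370

Mainline income levy:
  €264,000 × 7% = €18,480

Excess of alternative floor tax over mainline income levy: €73,370 − €18,480 = €54,890.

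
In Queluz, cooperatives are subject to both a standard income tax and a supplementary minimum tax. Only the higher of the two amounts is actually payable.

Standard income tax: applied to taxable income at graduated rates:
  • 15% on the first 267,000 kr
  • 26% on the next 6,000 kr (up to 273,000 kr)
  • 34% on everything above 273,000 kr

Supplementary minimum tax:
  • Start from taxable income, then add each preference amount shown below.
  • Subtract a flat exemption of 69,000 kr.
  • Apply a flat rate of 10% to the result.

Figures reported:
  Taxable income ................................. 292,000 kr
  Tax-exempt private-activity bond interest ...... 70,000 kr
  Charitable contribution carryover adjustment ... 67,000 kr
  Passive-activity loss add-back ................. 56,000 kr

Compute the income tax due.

48,070 kr

Supplementary minimum tax:
  Adjusted income: 292,000 kr + 70,000 kr + 67,000 kr + 56,000 kr = 485,000 kr
  Less exemption 69,000 kr → base 416,000 kr
  416,000 kr × 10% = 41,600 kr

Standard income tax:
  267,000 kr × 15% = 40,050 kr
  6,000 kr × 26% = 1,560 kr
  19,000 kr × 34% = 6,460 kr
  → 48,070 kr

48,070 kr > 41,600 kr, so the standard income tax governs.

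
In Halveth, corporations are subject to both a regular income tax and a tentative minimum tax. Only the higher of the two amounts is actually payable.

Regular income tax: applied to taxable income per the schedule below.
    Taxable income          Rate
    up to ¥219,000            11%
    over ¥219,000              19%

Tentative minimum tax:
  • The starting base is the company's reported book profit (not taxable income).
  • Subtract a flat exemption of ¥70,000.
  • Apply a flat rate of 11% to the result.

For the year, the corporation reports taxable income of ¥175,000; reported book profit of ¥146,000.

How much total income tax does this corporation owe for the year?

Tentative minimum tax:
  Base (reported book profit): ¥146,000
  Less exemption ¥70,000 → base ¥76,000
  ¥76,000 × 11% = ¥8,360

Regular income tax:
  ¥175,000 × 11% = ¥19,250

¥19,250 > ¥8,360, so the regular income tax governs.

¥19,250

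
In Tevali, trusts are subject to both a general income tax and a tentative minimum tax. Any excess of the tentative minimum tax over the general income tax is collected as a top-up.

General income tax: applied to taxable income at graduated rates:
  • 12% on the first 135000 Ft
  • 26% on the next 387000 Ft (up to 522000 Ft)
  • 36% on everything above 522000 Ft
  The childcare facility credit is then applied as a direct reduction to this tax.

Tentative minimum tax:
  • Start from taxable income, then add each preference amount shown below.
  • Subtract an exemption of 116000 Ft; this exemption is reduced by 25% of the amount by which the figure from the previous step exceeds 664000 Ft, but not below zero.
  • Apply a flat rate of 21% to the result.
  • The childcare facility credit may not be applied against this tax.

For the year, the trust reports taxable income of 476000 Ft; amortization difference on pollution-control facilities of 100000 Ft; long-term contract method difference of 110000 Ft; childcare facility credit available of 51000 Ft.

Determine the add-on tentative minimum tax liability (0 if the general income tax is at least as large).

General income tax:
  135000 Ft × 12% = 16200 Ft
  341000 Ft × 26% = 88660 Ft
  → 104860 Ft
  Less childcare facility credit 51000 Ft → 53860 Ft

Tentative minimum tax:
  Adjusted income: 476000 Ft + 100000 Ft + 110000 Ft = 686000 Ft
  Exemption: 116000 Ft − 25% × (686000 Ft − 664000 Ft) = 116000 Ft − 5500 Ft = 110500 Ft
  Base: 686000 Ft − 110500 Ft = 575500 Ft
  575500 Ft × 21% = 120855 Ft

Excess of tentative minimum tax over general income tax: 120855 Ft − 53860 Ft = 66995 Ft.

66995 Ft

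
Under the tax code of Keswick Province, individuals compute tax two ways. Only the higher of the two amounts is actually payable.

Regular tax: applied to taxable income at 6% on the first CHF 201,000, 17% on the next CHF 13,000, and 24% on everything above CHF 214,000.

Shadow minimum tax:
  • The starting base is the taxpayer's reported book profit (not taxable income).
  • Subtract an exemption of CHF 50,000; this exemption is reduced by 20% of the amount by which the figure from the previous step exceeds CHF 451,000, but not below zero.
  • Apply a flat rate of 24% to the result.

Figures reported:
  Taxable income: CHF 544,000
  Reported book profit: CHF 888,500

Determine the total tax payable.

CHF 213,240

Shadow minimum tax:
  Base (reported book profit): CHF 888,500
  Exemption: 20% × (CHF 888,500 − CHF 451,000) = CHF 87,500 ≥ CHF 50,000, so the exemption is fully phased out
  Base: CHF 888,500 − CHF 0 = CHF 888,500
  CHF 888,500 × 24% = CHF 213,240

Regular tax:
  CHF 201,000 × 6% = CHF 12,060
  CHF 13,000 × 17% = CHF 2,210
  CHF 330,000 × 24% = CHF 79,200
  → CHF 93,470

CHF 213,240 > CHF 93,470, so the shadow minimum tax is the binding amount.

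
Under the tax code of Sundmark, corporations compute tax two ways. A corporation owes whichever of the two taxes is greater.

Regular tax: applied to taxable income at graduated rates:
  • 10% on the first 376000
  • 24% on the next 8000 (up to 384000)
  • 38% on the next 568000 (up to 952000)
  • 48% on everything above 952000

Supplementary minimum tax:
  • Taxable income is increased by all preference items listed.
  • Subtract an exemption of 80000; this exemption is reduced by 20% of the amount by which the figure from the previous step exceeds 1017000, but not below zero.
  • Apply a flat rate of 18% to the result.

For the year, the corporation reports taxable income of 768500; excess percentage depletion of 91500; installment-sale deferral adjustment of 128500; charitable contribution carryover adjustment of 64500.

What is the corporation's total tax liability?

Regular tax:
  376000 × 10% = 37600
  8000 × 24% = 1920
  384500 × 38% = 146110
  → 185630

Supplementary minimum tax:
  Adjusted income: 768500 + 91500 + 128500 + 64500 = 1053000
  Exemption: 80000 − 20% × (1053000 − 1017000) = 80000 − 7200 = 72800
  Base: 1053000 − 72800 = 980200
  980200 × 18% = 176436

185630 > 176436, so the regular tax governs.

185630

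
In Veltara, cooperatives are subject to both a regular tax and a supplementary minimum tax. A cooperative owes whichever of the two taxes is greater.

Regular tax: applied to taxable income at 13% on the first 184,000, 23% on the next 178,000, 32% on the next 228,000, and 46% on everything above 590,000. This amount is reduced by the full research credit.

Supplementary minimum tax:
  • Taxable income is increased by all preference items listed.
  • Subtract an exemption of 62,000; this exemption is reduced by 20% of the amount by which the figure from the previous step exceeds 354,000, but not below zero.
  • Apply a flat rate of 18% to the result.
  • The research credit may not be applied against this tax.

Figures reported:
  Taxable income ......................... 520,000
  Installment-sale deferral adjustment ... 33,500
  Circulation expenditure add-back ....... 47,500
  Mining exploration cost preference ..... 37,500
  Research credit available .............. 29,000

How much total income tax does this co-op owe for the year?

114,012

Supplementary minimum tax:
  Adjusted income: 520,000 + 33,500 + 47,500 + 37,500 = 638,500
  Exemption: 62,000 − 20% × (638,500 − 354,000) = 62,000 − 56,900 = 5,100
  Base: 638,500 − 5,100 = 633,400
  633,400 × 18% = 114,012

Regular tax:
  184,000 × 13% = 23,920
  178,000 × 23% = 40,940
  158,000 × 32% = 50,560
  → 115,420
  Less research credit 29,000 → 86,420

114,012 > 86,420, so the supplementary minimum tax is the binding amount.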